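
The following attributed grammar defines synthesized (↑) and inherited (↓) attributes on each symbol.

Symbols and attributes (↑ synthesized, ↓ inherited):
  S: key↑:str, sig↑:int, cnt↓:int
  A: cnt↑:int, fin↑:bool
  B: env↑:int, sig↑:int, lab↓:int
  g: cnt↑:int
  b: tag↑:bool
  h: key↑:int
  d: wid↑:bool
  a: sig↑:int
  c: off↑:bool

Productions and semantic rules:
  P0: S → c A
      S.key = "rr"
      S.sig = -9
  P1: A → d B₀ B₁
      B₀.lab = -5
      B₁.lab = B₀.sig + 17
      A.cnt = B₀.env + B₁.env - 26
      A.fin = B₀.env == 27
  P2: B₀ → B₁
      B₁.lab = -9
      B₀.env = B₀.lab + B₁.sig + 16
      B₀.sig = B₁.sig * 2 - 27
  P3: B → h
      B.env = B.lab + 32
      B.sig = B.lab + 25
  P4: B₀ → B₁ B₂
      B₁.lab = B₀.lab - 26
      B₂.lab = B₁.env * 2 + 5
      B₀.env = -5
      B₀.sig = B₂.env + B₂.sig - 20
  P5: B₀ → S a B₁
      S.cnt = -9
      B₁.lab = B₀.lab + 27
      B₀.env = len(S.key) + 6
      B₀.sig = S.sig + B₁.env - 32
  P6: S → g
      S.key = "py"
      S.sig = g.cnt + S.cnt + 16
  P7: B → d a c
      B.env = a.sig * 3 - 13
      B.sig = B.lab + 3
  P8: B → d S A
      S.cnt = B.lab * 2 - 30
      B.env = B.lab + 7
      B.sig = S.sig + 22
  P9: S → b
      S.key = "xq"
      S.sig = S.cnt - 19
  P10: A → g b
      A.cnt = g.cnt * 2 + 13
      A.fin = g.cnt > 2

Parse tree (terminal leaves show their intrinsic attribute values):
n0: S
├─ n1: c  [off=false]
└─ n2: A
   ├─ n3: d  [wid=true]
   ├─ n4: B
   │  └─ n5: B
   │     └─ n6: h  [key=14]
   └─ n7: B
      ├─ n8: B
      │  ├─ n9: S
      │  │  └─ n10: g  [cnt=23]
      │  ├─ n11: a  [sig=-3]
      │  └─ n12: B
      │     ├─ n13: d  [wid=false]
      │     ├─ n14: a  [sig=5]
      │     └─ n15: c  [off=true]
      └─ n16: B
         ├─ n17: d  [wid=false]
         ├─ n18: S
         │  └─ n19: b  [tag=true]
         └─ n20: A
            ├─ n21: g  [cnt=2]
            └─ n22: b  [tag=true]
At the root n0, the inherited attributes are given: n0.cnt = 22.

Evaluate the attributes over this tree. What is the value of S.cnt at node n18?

1. n0.cnt = 22  [given at root]
2. n1.off = false  [terminal]
3. n3.wid = true  [terminal]
4. n4.lab = -5  [-5]
5. n5.lab = -9  [-9]
6. n6.key = 14  [terminal]
7. n5.env = 23  [B.lab + 32]
8. n5.sig = 16  [B.lab + 25]
9. n4.env = 27  [B₀.lab + B₁.sig + 16]
10. n4.sig = 5  [B₁.sig * 2 - 27]
11. n7.lab = 22  [B₀.sig + 17]
12. n8.lab = -4  [B₀.lab - 26]
13. n9.cnt = -9  [-9]
14. n10.cnt = 23  [terminal]
15. n9.key = "py"  ["py"]
16. n9.sig = 30  [g.cnt + S.cnt + 16]
17. n11.sig = -3  [terminal]
18. n12.lab = 23  [B₀.lab + 27]
19. n13.wid = false  [terminal]
20. n14.sig = 5  [terminal]
21. n15.off = true  [terminal]
22. n12.env = 2  [a.sig * 3 - 13]
23. n12.sig = 26  [B.lab + 3]
24. n8.env = 8  [len(S.key) + 6]
25. n8.sig = 0  [S.sig + B₁.env - 32]
26. n16.lab = 21  [B₁.env * 2 + 5]
27. n17.wid = false  [terminal]
28. n18.cnt = 12  [B.lab * 2 - 30]
29. n19.tag = true  [terminal]
30. n18.key = "xq"  ["xq"]
31. n18.sig = -7  [S.cnt - 19]
32. n21.cnt = 2  [terminal]
33. n22.tag = true  [terminal]
34. n20.cnt = 17  [g.cnt * 2 + 13]
35. n20.fin = false  [g.cnt > 2]
36. n16.env = 28  [B.lab + 7]
37. n16.sig = 15  [S.sig + 22]
38. n7.env = -5  [-5]
39. n7.sig = 23  [B₂.env + B₂.sig - 20]
40. n2.cnt = -4  [B₀.env + B₁.env - 26]
41. n2.fin = true  [B₀.env == 27]
42. n0.key = "rr"  ["rr"]
43. n0.sig = -9  [-9]

12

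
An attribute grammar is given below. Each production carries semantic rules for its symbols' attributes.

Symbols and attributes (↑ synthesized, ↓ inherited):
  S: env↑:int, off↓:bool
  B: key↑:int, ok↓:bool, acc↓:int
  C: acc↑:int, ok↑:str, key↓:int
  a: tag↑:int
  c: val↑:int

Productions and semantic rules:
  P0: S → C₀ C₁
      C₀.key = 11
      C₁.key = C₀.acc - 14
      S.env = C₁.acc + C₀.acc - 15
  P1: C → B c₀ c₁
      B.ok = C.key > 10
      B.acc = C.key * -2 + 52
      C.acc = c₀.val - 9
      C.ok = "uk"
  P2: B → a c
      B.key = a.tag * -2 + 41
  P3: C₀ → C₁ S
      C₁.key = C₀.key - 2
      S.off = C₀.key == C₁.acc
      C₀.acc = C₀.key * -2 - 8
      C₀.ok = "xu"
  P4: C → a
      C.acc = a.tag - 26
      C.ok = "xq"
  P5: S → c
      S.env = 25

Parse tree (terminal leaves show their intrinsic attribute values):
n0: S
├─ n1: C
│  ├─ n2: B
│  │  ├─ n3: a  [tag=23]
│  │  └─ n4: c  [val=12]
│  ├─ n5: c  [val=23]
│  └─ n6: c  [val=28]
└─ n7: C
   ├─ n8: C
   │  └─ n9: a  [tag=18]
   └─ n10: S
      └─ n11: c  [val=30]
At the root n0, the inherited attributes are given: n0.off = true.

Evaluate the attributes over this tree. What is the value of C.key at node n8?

1. n0.off = true  [given at root]
2. n1.key = 11  [11]
3. n2.ok = true  [C.key > 10]
4. n2.acc = 30  [C.key * -2 + 52]
5. n3.tag = 23  [terminal]
6. n4.val = 12  [terminal]
7. n2.key = -5  [a.tag * -2 + 41]
8. n5.val = 23  [terminal]
9. n6.val = 28  [terminal]
10. n1.acc = 14  [c₀.val - 9]
11. n1.ok = "uk"  ["uk"]
12. n7.key = 0  [C₀.acc - 14]
13. n8.key = -2  [C₀.key - 2]
14. n9.tag = 18  [terminal]
15. n8.acc = -8  [a.tag - 26]
16. n8.ok = "xq"  ["xq"]
17. n10.off = false  [C₀.key == C₁.acc]
18. n11.val = 30  [terminal]
19. n10.env = 25  [25]
20. n7.acc = -8  [C₀.key * -2 - 8]
21. n7.ok = "xu"  ["xu"]
22. n0.env = -9  [C₁.acc + C₀.acc - 15]

-2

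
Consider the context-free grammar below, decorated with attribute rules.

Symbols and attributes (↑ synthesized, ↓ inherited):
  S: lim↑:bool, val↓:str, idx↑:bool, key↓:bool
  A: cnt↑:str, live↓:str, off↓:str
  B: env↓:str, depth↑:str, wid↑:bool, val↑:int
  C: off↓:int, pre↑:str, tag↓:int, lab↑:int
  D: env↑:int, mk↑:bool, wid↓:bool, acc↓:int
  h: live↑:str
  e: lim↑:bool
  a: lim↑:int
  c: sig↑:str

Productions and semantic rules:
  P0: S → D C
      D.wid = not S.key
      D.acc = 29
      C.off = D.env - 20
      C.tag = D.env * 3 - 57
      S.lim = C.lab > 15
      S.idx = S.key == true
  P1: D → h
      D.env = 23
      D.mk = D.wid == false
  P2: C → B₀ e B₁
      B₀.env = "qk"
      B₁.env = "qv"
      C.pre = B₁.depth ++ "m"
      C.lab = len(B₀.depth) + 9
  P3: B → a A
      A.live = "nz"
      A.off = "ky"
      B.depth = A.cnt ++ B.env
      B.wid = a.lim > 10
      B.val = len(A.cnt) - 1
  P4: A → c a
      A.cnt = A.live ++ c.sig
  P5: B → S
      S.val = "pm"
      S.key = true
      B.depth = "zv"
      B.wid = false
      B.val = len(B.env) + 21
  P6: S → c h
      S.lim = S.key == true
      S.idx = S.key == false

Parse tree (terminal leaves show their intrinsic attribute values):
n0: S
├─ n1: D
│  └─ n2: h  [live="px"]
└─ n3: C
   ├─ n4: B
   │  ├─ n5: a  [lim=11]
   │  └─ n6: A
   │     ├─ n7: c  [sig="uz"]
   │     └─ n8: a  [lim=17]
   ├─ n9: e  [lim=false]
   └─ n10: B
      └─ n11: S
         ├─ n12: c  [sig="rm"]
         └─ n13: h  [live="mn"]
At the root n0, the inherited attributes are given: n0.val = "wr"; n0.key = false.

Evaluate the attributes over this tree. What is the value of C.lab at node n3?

15

1. n0.val = "wr"  [given at root]
2. n0.key = false  [given at root]
3. n1.wid = true  [not S.key]
4. n1.acc = 29  [29]
5. n2.live = "px"  [terminal]
6. n1.env = 23  [23]
7. n1.mk = false  [D.wid == false]
8. n3.off = 3  [D.env - 20]
9. n3.tag = 12  [D.env * 3 - 57]
10. n4.env = "qk"  ["qk"]
11. n5.lim = 11  [terminal]
12. n6.live = "nz"  ["nz"]
13. n6.off = "ky"  ["ky"]
14. n7.sig = "uz"  [terminal]
15. n8.lim = 17  [terminal]
16. n6.cnt = "nzuz"  [A.live ++ c.sig]
17. n4.depth = "nzuzqk"  [A.cnt ++ B.env]
18. n4.wid = true  [a.lim > 10]
19. n4.val = 3  [len(A.cnt) - 1]
20. n9.lim = false  [terminal]
21. n10.env = "qv"  ["qv"]
22. n11.val = "pm"  ["pm"]
23. n11.key = true  [true]
24. n12.sig = "rm"  [terminal]
25. n13.live = "mn"  [terminal]
26. n11.lim = true  [S.key == true]
27. n11.idx = false  [S.key == false]
28. n10.depth = "zv"  ["zv"]
29. n10.wid = false  [false]
30. n10.val = 23  [len(B.env) + 21]
31. n3.pre = "zvm"  [B₁.depth ++ "m"]
32. n3.lab = 15  [len(B₀.depth) + 9]
33. n0.lim = false  [C.lab > 15]
34. n0.idx = false  [S.key == true]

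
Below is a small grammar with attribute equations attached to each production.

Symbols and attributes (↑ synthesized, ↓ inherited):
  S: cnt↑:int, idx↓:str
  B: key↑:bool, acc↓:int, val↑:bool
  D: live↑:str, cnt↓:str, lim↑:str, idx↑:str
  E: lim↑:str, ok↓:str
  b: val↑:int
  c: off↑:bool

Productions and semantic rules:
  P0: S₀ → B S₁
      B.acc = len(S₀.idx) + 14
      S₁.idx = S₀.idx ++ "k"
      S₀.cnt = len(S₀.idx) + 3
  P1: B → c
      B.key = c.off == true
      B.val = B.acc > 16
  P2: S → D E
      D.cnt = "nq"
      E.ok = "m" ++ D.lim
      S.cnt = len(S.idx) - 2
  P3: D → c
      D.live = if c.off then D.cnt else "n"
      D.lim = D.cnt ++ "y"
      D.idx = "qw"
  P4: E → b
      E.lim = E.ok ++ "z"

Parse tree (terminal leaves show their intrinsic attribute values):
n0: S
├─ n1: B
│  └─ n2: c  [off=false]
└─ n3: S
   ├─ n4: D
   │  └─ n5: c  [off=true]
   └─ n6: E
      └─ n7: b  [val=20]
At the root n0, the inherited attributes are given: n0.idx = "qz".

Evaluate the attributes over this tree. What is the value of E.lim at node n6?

"mnqyz"

1. n0.idx = "qz"  [given at root]
2. n1.acc = 16  [len(S₀.idx) + 14]
3. n2.off = false  [terminal]
4. n1.key = false  [c.off == true]
5. n1.val = false  [B.acc > 16]
6. n3.idx = "qzk"  [S₀.idx ++ "k"]
7. n4.cnt = "nq"  ["nq"]
8. n5.off = true  [terminal]
9. n4.live = "nq"  [if c.off then D.cnt else "n"]
10. n4.lim = "nqy"  [D.cnt ++ "y"]
11. n4.idx = "qw"  ["qw"]
12. n6.ok = "mnqy"  ["m" ++ D.lim]
13. n7.val = 20  [terminal]
14. n6.lim = "mnqyz"  [E.ok ++ "z"]
15. n3.cnt = 1  [len(S.idx) - 2]
16. n0.cnt = 5  [len(S₀.idx) + 3]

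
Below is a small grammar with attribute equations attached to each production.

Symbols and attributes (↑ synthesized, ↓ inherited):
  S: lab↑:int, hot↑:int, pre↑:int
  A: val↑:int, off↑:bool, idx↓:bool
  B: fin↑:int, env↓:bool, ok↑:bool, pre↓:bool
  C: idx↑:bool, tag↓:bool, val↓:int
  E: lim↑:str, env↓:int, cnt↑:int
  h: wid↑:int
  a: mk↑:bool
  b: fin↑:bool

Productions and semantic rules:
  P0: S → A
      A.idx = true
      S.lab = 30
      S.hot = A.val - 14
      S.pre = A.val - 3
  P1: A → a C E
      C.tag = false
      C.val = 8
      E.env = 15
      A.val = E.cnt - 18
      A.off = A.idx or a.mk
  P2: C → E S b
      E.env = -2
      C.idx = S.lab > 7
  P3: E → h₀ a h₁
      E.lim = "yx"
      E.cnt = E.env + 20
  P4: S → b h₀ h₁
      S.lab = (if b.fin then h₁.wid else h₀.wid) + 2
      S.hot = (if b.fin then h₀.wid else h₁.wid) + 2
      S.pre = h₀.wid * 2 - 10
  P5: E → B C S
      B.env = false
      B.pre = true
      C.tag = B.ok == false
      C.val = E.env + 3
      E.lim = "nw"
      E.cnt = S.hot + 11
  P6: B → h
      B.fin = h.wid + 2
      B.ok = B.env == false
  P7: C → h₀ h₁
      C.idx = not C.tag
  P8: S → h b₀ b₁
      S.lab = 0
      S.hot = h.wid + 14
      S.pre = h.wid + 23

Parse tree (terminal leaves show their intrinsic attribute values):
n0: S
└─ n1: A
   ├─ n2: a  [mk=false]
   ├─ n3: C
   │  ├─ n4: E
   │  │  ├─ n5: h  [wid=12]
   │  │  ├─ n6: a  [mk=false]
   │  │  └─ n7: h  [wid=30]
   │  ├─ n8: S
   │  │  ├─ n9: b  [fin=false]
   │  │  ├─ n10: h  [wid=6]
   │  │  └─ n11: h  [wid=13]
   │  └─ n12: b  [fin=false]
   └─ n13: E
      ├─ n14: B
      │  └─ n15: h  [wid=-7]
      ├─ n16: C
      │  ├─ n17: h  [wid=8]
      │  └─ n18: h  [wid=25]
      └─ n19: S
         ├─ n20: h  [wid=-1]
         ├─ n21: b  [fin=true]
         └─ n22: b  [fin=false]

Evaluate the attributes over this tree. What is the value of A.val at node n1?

1. n1.idx = true  [true]
2. n2.mk = false  [terminal]
3. n3.tag = false  [false]
4. n3.val = 8  [8]
5. n4.env = -2  [-2]
6. n5.wid = 12  [terminal]
7. n6.mk = false  [terminal]
8. n7.wid = 30  [terminal]
9. n4.lim = "yx"  ["yx"]
10. n4.cnt = 18  [E.env + 20]
11. n9.fin = false  [terminal]
12. n10.wid = 6  [terminal]
13. n11.wid = 13  [terminal]
14. n8.lab = 8  [(if b.fin then h₁.wid else h₀.wid) + 2]
15. n8.hot = 15  [(if b.fin then h₀.wid else h₁.wid) + 2]
16. n8.pre = 2  [h₀.wid * 2 - 10]
17. n12.fin = false  [terminal]
18. n3.idx = true  [S.lab > 7]
19. n13.env = 15  [15]
20. n14.env = false  [false]
21. n14.pre = true  [true]
22. n15.wid = -7  [terminal]
23. n14.fin = -5  [h.wid + 2]
24. n14.ok = true  [B.env == false]
25. n16.tag = false  [B.ok == false]
26. n16.val = 18  [E.env + 3]
27. n17.wid = 8  [terminal]
28. n18.wid = 25  [terminal]
29. n16.idx = true  [not C.tag]
30. n20.wid = -1  [terminal]
31. n21.fin = true  [terminal]
32. n22.fin = false  [terminal]
33. n19.lab = 0  [0]
34. n19.hot = 13  [h.wid + 14]
35. n19.pre = 22  [h.wid + 23]
36. n13.lim = "nw"  ["nw"]
37. n13.cnt = 24  [S.hot + 11]
38. n1.val = 6  [E.cnt - 18]
39. n1.off = true  [A.idx or a.mk]
40. n0.lab = 30  [30]
41. n0.hot = -8  [A.val - 14]
42. n0.pre = 3  [A.val - 3]

6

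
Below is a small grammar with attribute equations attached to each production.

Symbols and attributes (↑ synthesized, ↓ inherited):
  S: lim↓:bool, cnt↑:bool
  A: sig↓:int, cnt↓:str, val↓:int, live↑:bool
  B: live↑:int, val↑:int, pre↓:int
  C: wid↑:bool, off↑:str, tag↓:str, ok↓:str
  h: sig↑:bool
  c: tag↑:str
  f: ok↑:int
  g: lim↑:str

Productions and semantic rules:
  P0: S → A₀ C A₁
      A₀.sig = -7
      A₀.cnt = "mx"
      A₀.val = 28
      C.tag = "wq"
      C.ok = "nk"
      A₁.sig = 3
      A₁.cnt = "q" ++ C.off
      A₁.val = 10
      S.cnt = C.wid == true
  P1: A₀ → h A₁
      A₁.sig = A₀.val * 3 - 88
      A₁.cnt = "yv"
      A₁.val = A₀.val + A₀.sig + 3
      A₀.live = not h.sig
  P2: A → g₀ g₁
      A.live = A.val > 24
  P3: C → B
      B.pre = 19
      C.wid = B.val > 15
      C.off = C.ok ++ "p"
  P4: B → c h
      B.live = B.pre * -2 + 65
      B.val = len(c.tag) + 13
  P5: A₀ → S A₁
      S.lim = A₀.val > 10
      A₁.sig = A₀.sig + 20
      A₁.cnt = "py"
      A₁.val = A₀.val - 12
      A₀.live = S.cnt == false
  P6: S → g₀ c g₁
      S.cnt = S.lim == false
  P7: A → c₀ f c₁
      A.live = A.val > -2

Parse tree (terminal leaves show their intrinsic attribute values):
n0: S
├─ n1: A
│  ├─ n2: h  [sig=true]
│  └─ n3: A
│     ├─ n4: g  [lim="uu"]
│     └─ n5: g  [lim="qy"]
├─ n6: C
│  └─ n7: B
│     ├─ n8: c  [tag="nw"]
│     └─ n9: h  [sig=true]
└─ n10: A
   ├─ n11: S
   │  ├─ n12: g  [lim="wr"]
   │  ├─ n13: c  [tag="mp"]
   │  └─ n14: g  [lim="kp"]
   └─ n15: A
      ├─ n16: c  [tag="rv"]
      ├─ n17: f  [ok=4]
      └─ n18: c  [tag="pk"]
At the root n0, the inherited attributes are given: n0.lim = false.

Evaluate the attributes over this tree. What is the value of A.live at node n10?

false

1. n0.lim = false  [given at root]
2. n1.sig = -7  [-7]
3. n1.cnt = "mx"  ["mx"]
4. n1.val = 28  [28]
5. n2.sig = true  [terminal]
6. n3.sig = -4  [A₀.val * 3 - 88]
7. n3.cnt = "yv"  ["yv"]
8. n3.val = 24  [A₀.val + A₀.sig + 3]
9. n4.lim = "uu"  [terminal]
10. n5.lim = "qy"  [terminal]
11. n3.live = false  [A.val > 24]
12. n1.live = false  [not h.sig]
13. n6.tag = "wq"  ["wq"]
14. n6.ok = "nk"  ["nk"]
15. n7.pre = 19  [19]
16. n8.tag = "nw"  [terminal]
17. n9.sig = true  [terminal]
18. n7.live = 27  [B.pre * -2 + 65]
19. n7.val = 15  [len(c.tag) + 13]
20. n6.wid = false  [B.val > 15]
21. n6.off = "nkp"  [C.ok ++ "p"]
22. n10.sig = 3  [3]
23. n10.cnt = "qnkp"  ["q" ++ C.off]
24. n10.val = 10  [10]
25. n11.lim = false  [A₀.val > 10]
26. n12.lim = "wr"  [terminal]
27. n13.tag = "mp"  [terminal]
28. n14.lim = "kp"  [terminal]
29. n11.cnt = true  [S.lim == false]
30. n15.sig = 23  [A₀.sig + 20]
31. n15.cnt = "py"  ["py"]
32. n15.val = -2  [A₀.val - 12]
33. n16.tag = "rv"  [terminal]
34. n17.ok = 4  [terminal]
35. n18.tag = "pk"  [terminal]
36. n15.live = false  [A.val > -2]
37. n10.live = false  [S.cnt == false]
38. n0.cnt = false  [C.wid == true]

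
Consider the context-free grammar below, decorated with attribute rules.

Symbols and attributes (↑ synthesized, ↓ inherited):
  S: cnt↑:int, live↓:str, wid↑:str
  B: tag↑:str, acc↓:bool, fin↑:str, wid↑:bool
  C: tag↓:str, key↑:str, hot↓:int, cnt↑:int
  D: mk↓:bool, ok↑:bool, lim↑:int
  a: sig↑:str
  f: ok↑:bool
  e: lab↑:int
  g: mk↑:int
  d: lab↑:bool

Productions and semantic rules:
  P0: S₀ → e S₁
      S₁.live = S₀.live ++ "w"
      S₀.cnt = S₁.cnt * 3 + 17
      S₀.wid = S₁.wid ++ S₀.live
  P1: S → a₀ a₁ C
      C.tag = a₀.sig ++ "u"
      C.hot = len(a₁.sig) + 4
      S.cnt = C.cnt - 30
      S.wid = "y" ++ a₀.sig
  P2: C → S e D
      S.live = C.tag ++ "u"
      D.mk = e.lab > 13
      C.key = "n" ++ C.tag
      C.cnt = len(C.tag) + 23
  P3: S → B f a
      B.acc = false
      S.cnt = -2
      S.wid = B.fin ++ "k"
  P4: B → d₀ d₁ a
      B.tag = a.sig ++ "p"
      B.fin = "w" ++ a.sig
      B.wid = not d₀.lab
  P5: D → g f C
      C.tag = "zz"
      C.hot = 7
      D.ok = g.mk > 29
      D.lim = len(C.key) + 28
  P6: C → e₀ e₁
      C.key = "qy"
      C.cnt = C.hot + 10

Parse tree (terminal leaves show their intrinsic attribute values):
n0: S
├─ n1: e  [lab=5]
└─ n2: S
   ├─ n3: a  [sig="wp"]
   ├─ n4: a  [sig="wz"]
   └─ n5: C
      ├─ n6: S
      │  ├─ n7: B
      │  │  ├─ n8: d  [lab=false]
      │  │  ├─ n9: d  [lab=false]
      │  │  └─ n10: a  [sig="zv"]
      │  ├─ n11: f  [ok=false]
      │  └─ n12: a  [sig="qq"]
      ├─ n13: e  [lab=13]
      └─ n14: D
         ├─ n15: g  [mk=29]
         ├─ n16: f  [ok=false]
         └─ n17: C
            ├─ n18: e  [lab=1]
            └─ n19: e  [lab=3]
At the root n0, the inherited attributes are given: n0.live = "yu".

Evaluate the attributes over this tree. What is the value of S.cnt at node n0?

5

1. n0.live = "yu"  [given at root]
2. n1.lab = 5  [terminal]
3. n2.live = "yuw"  [S₀.live ++ "w"]
4. n3.sig = "wp"  [terminal]
5. n4.sig = "wz"  [terminal]
6. n5.tag = "wpu"  [a₀.sig ++ "u"]
7. n5.hot = 6  [len(a₁.sig) + 4]
8. n6.live = "wpuu"  [C.tag ++ "u"]
9. n7.acc = false  [false]
10. n8.lab = false  [terminal]
11. n9.lab = false  [terminal]
12. n10.sig = "zv"  [terminal]
13. n7.tag = "zvp"  [a.sig ++ "p"]
14. n7.fin = "wzv"  ["w" ++ a.sig]
15. n7.wid = true  [not d₀.lab]
16. n11.ok = false  [terminal]
17. n12.sig = "qq"  [terminal]
18. n6.cnt = -2  [-2]
19. n6.wid = "wzvk"  [B.fin ++ "k"]
20. n13.lab = 13  [terminal]
21. n14.mk = false  [e.lab > 13]
22. n15.mk = 29  [terminal]
23. n16.ok = false  [terminal]
24. n17.tag = "zz"  ["zz"]
25. n17.hot = 7  [7]
26. n18.lab = 1  [terminal]
27. n19.lab = 3  [terminal]
28. n17.key = "qy"  ["qy"]
29. n17.cnt = 17  [C.hot + 10]
30. n14.ok = false  [g.mk > 29]
31. n14.lim = 30  [len(C.key) + 28]
32. n5.key = "nwpu"  ["n" ++ C.tag]
33. n5.cnt = 26  [len(C.tag) + 23]
34. n2.cnt = -4  [C.cnt - 30]
35. n2.wid = "ywp"  ["y" ++ a₀.sig]
36. n0.cnt = 5  [S₁.cnt * 3 + 17]
37. n0.wid = "ywpyu"  [S₁.wid ++ S₀.live]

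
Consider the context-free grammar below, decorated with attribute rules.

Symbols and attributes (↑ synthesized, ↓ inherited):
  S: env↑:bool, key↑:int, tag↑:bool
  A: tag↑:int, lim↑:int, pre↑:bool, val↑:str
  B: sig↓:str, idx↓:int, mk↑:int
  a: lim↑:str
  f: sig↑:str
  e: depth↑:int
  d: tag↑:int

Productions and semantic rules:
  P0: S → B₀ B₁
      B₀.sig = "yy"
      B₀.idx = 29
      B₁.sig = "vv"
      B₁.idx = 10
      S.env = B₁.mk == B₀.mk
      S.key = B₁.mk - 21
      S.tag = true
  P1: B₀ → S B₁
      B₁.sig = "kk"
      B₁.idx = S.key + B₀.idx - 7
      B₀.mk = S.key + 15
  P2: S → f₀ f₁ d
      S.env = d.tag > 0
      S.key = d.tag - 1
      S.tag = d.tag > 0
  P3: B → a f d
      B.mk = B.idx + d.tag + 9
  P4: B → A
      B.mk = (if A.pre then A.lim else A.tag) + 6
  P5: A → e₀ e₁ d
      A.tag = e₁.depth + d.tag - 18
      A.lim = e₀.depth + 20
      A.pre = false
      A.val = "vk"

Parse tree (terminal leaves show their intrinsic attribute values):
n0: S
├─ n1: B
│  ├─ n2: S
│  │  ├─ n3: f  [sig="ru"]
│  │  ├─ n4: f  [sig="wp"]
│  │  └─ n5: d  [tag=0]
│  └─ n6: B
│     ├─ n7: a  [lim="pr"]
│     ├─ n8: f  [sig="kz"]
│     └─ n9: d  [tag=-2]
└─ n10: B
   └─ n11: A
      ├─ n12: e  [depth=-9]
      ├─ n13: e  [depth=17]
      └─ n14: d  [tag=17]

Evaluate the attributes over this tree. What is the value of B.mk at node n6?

1. n1.sig = "yy"  ["yy"]
2. n1.idx = 29  [29]
3. n3.sig = "ru"  [terminal]
4. n4.sig = "wp"  [terminal]
5. n5.tag = 0  [terminal]
6. n2.env = false  [d.tag > 0]
7. n2.key = -1  [d.tag - 1]
8. n2.tag = false  [d.tag > 0]
9. n6.sig = "kk"  ["kk"]
10. n6.idx = 21  [S.key + B₀.idx - 7]
11. n7.lim = "pr"  [terminal]
12. n8.sig = "kz"  [terminal]
13. n9.tag = -2  [terminal]
14. n6.mk = 28  [B.idx + d.tag + 9]
15. n1.mk = 14  [S.key + 15]
16. n10.sig = "vv"  ["vv"]
17. n10.idx = 10  [10]
18. n12.depth = -9  [terminal]
19. n13.depth = 17  [terminal]
20. n14.tag = 17  [terminal]
21. n11.tag = 16  [e₁.depth + d.tag - 18]
22. n11.lim = 11  [e₀.depth + 20]
23. n11.pre = false  [false]
24. n11.val = "vk"  ["vk"]
25. n10.mk = 22  [(if A.pre then A.lim else A.tag) + 6]
26. n0.env = false  [B₁.mk == B₀.mk]
27. n0.key = 1  [B₁.mk - 21]
28. n0.tag = true  [true]

28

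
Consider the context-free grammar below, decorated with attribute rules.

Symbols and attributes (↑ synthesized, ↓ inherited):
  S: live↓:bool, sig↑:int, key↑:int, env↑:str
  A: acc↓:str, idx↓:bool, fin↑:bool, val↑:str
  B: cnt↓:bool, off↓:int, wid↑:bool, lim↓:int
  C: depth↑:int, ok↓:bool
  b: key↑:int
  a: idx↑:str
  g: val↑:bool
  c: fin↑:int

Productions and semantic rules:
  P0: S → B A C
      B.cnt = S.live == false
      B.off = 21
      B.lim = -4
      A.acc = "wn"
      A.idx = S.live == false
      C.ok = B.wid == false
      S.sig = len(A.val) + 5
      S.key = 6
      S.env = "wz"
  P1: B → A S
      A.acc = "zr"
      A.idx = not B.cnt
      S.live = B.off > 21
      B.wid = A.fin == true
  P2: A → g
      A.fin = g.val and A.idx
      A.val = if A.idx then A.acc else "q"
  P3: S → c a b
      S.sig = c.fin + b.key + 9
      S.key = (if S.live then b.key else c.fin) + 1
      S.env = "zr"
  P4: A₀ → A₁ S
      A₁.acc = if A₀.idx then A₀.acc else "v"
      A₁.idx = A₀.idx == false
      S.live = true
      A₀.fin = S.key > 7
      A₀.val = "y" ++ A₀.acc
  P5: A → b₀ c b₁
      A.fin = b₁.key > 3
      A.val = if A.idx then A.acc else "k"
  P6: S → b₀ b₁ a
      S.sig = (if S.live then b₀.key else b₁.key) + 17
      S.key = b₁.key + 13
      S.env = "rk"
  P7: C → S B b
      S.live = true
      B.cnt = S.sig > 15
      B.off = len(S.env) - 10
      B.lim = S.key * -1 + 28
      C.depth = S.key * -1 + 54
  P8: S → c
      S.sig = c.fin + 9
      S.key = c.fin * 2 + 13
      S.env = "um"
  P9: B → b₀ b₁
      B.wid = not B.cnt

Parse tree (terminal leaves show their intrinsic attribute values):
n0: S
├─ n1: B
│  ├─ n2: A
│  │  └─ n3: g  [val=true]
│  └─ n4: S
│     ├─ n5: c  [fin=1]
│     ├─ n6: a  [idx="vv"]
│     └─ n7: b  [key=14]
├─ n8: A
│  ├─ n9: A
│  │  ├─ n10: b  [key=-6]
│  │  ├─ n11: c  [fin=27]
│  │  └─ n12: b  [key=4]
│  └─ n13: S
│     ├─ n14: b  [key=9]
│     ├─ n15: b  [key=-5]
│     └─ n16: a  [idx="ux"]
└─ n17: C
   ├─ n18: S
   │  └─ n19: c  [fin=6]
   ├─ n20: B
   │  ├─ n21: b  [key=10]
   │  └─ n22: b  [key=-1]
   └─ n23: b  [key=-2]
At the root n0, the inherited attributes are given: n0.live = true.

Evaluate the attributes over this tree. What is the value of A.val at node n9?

1. n0.live = true  [given at root]
2. n1.cnt = false  [S.live == false]
3. n1.off = 21  [21]
4. n1.lim = -4  [-4]
5. n2.acc = "zr"  ["zr"]
6. n2.idx = true  [not B.cnt]
7. n3.val = true  [terminal]
8. n2.fin = true  [g.val and A.idx]
9. n2.val = "zr"  [if A.idx then A.acc else "q"]
10. n4.live = false  [B.off > 21]
11. n5.fin = 1  [terminal]
12. n6.idx = "vv"  [terminal]
13. n7.key = 14  [terminal]
14. n4.sig = 24  [c.fin + b.key + 9]
15. n4.key = 2  [(if S.live then b.key else c.fin) + 1]
16. n4.env = "zr"  ["zr"]
17. n1.wid = true  [A.fin == true]
18. n8.acc = "wn"  ["wn"]
19. n8.idx = false  [S.live == false]
20. n9.acc = "v"  [if A₀.idx then A₀.acc else "v"]
21. n9.idx = true  [A₀.idx == false]
22. n10.key = -6  [terminal]
23. n11.fin = 27  [terminal]
24. n12.key = 4  [terminal]
25. n9.fin = true  [b₁.key > 3]
26. n9.val = "v"  [if A.idx then A.acc else "k"]
27. n13.live = true  [true]
28. n14.key = 9  [terminal]
29. n15.key = -5  [terminal]
30. n16.idx = "ux"  [terminal]
31. n13.sig = 26  [(if S.live then b₀.key else b₁.key) + 17]
32. n13.key = 8  [b₁.key + 13]
33. n13.env = "rk"  ["rk"]
34. n8.fin = true  [S.key > 7]
35. n8.val = "ywn"  ["y" ++ A₀.acc]
36. n17.ok = false  [B.wid == false]
37. n18.live = true  [true]
38. n19.fin = 6  [terminal]
39. n18.sig = 15  [c.fin + 9]
40. n18.key = 25  [c.fin * 2 + 13]
41. n18.env = "um"  ["um"]
42. n20.cnt = false  [S.sig > 15]
43. n20.off = -8  [len(S.env) - 10]
44. n20.lim = 3  [S.key * -1 + 28]
45. n21.key = 10  [terminal]
46. n22.key = -1  [terminal]
47. n20.wid = true  [not B.cnt]
48. n23.key = -2  [terminal]
49. n17.depth = 29  [S.key * -1 + 54]
50. n0.sig = 8  [len(A.val) + 5]
51. n0.key = 6  [6]
52. n0.env = "wz"  ["wz"]

"v"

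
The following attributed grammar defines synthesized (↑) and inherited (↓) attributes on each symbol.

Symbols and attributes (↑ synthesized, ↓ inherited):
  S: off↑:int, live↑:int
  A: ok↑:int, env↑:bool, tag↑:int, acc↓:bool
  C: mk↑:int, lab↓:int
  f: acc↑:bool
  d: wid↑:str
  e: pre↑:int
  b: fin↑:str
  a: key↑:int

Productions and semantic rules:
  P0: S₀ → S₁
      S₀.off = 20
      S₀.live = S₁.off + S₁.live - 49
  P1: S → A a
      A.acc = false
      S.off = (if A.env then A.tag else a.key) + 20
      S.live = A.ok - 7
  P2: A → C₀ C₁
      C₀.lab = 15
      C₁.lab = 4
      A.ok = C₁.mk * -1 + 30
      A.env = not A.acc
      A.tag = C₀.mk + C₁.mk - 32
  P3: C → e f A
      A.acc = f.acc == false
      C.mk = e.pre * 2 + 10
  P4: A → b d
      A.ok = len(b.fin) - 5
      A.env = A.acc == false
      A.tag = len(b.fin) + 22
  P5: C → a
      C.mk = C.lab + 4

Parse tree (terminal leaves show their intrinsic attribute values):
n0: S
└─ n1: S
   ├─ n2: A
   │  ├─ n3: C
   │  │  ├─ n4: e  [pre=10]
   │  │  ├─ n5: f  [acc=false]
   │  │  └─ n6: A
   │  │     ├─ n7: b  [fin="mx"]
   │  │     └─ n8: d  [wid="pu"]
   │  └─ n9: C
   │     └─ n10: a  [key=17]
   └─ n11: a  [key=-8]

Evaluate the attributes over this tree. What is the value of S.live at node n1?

1. n2.acc = false  [false]
2. n3.lab = 15  [15]
3. n4.pre = 10  [terminal]
4. n5.acc = false  [terminal]
5. n6.acc = true  [f.acc == false]
6. n7.fin = "mx"  [terminal]
7. n8.wid = "pu"  [terminal]
8. n6.ok = -3  [len(b.fin) - 5]
9. n6.env = false  [A.acc == false]
10. n6.tag = 24  [len(b.fin) + 22]
11. n3.mk = 30  [e.pre * 2 + 10]
12. n9.lab = 4  [4]
13. n10.key = 17  [terminal]
14. n9.mk = 8  [C.lab + 4]
15. n2.ok = 22  [C₁.mk * -1 + 30]
16. n2.env = true  [not A.acc]
17. n2.tag = 6  [C₀.mk + C₁.mk - 32]
18. n11.key = -8  [terminal]
19. n1.off = 26  [(if A.env then A.tag else a.key) + 20]
20. n1.live = 15  [A.ok - 7]
21. n0.off = 20  [20]
22. n0.live = -8  [S₁.off + S₁.live - 49]

15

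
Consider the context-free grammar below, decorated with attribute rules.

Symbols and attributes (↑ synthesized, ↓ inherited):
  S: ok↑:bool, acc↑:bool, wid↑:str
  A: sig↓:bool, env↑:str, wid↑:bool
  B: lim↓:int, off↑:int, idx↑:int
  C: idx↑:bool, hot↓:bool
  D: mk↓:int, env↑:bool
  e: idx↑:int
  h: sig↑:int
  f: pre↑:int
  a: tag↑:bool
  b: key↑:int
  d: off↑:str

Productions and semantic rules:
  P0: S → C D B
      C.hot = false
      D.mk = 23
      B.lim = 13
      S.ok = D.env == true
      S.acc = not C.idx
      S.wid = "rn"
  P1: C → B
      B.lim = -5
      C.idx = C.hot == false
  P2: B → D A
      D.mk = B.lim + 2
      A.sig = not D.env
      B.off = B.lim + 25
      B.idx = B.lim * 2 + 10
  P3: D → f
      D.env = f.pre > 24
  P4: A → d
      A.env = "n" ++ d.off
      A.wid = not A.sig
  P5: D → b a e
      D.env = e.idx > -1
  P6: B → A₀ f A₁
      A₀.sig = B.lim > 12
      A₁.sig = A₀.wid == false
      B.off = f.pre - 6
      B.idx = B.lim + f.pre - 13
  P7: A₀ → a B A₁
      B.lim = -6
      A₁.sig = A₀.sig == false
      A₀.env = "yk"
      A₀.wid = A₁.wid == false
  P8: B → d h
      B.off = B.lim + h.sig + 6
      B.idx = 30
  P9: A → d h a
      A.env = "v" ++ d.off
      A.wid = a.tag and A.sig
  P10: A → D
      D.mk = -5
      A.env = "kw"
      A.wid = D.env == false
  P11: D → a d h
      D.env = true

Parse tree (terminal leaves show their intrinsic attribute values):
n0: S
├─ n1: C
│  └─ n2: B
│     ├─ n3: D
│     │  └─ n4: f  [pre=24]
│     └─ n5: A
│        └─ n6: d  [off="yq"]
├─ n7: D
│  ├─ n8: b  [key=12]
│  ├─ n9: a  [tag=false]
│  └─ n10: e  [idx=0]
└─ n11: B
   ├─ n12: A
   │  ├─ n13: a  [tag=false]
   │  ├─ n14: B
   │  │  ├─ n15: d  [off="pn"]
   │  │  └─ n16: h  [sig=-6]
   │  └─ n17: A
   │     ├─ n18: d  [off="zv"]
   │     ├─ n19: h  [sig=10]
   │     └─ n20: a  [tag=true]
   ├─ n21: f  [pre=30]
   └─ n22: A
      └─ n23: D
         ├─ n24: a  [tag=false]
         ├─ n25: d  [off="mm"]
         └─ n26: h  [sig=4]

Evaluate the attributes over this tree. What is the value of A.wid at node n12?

1. n1.hot = false  [false]
2. n2.lim = -5  [-5]
3. n3.mk = -3  [B.lim + 2]
4. n4.pre = 24  [terminal]
5. n3.env = false  [f.pre > 24]
6. n5.sig = true  [not D.env]
7. n6.off = "yq"  [terminal]
8. n5.env = "nyq"  ["n" ++ d.off]
9. n5.wid = false  [not A.sig]
10. n2.off = 20  [B.lim + 25]
11. n2.idx = 0  [B.lim * 2 + 10]
12. n1.idx = true  [C.hot == false]
13. n7.mk = 23  [23]
14. n8.key = 12  [terminal]
15. n9.tag = false  [terminal]
16. n10.idx = 0  [terminal]
17. n7.env = true  [e.idx > -1]
18. n11.lim = 13  [13]
19. n12.sig = true  [B.lim > 12]
20. n13.tag = false  [terminal]
21. n14.lim = -6  [-6]
22. n15.off = "pn"  [terminal]
23. n16.sig = -6  [terminal]
24. n14.off = -6  [B.lim + h.sig + 6]
25. n14.idx = 30  [30]
26. n17.sig = false  [A₀.sig == false]
27. n18.off = "zv"  [terminal]
28. n19.sig = 10  [terminal]
29. n20.tag = true  [terminal]
30. n17.env = "vzv"  ["v" ++ d.off]
31. n17.wid = false  [a.tag and A.sig]
32. n12.env = "yk"  ["yk"]
33. n12.wid = true  [A₁.wid == false]
34. n21.pre = 30  [terminal]
35. n22.sig = false  [A₀.wid == false]
36. n23.mk = -5  [-5]
37. n24.tag = false  [terminal]
38. n25.off = "mm"  [terminal]
39. n26.sig = 4  [terminal]
40. n23.env = true  [true]
41. n22.env = "kw"  ["kw"]
42. n22.wid = false  [D.env == false]
43. n11.off = 24  [f.pre - 6]
44. n11.idx = 30  [B.lim + f.pre - 13]
45. n0.ok = true  [D.env == true]
46. n0.acc = false  [not C.idx]
47. n0.wid = "rn"  ["rn"]

true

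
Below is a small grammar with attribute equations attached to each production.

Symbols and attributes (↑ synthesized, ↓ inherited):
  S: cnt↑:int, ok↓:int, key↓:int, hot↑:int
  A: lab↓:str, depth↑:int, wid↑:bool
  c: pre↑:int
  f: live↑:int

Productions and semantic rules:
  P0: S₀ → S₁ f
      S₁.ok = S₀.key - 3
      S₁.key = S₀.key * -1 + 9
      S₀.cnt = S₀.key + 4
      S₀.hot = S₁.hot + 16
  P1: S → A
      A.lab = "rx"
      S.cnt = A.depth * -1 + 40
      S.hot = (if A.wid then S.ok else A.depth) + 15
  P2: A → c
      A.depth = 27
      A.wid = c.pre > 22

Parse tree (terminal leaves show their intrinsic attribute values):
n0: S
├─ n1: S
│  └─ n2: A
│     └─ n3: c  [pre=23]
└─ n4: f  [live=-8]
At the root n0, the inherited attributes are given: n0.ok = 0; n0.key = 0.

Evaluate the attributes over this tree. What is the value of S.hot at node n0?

28

1. n0.ok = 0  [given at root]
2. n0.key = 0  [given at root]
3. n1.ok = -3  [S₀.key - 3]
4. n1.key = 9  [S₀.key * -1 + 9]
5. n2.lab = "rx"  ["rx"]
6. n3.pre = 23  [terminal]
7. n2.depth = 27  [27]
8. n2.wid = true  [c.pre > 22]
9. n1.cnt = 13  [A.depth * -1 + 40]
10. n1.hot = 12  [(if A.wid then S.ok else A.depth) + 15]
11. n4.live = -8  [terminal]
12. n0.cnt = 4  [S₀.key + 4]
13. n0.hot = 28  [S₁.hot + 16]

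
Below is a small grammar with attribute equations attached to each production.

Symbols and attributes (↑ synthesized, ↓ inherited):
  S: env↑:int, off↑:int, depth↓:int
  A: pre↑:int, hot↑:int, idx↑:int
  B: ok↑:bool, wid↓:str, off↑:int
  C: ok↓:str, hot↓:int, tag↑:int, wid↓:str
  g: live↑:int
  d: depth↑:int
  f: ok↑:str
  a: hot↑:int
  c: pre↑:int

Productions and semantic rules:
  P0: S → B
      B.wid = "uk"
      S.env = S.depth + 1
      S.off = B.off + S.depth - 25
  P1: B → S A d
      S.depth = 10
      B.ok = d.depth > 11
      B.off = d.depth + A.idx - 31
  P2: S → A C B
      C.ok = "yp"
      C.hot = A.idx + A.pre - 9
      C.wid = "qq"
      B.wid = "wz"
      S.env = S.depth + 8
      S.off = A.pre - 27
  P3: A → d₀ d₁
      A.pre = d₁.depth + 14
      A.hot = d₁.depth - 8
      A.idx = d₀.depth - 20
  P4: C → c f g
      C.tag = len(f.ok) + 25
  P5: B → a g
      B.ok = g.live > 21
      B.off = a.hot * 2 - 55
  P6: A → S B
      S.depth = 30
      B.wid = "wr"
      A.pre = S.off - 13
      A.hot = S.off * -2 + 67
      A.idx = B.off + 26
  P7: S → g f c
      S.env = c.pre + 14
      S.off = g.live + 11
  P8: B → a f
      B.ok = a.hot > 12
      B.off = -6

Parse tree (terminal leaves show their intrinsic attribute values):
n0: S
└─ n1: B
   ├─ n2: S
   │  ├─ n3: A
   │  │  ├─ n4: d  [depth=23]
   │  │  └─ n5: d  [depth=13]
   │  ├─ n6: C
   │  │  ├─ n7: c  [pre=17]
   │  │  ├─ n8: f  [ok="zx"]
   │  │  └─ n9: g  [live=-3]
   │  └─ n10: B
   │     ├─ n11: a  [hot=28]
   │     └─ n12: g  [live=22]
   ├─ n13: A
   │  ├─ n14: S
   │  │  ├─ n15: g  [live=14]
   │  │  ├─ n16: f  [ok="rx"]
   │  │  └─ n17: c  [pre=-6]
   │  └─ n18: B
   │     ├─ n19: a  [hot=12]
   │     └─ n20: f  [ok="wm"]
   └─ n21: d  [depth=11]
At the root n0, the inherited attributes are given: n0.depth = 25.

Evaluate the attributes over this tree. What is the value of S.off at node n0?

1. n0.depth = 25  [given at root]
2. n1.wid = "uk"  ["uk"]
3. n2.depth = 10  [10]
4. n4.depth = 23  [terminal]
5. n5.depth = 13  [terminal]
6. n3.pre = 27  [d₁.depth + 14]
7. n3.hot = 5  [d₁.depth - 8]
8. n3.idx = 3  [d₀.depth - 20]
9. n6.ok = "yp"  ["yp"]
10. n6.hot = 21  [A.idx + A.pre - 9]
11. n6.wid = "qq"  ["qq"]
12. n7.pre = 17  [terminal]
13. n8.ok = "zx"  [terminal]
14. n9.live = -3  [terminal]
15. n6.tag = 27  [len(f.ok) + 25]
16. n10.wid = "wz"  ["wz"]
17. n11.hot = 28  [terminal]
18. n12.live = 22  [terminal]
19. n10.ok = true  [g.live > 21]
20. n10.off = 1  [a.hot * 2 - 55]
21. n2.env = 18  [S.depth + 8]
22. n2.off = 0  [A.pre - 27]
23. n14.depth = 30  [30]
24. n15.live = 14  [terminal]
25. n16.ok = "rx"  [terminal]
26. n17.pre = -6  [terminal]
27. n14.env = 8  [c.pre + 14]
28. n14.off = 25  [g.live + 11]
29. n18.wid = "wr"  ["wr"]
30. n19.hot = 12  [terminal]
31. n20.ok = "wm"  [terminal]
32. n18.ok = false  [a.hot > 12]
33. n18.off = -6  [-6]
34. n13.pre = 12  [S.off - 13]
35. n13.hot = 17  [S.off * -2 + 67]
36. n13.idx = 20  [B.off + 26]
37. n21.depth = 11  [terminal]
38. n1.ok = false  [d.depth > 11]
39. n1.off = 0  [d.depth + A.idx - 31]
40. n0.env = 26  [S.depth + 1]
41. n0.off = 0  [B.off + S.depth - 25]

0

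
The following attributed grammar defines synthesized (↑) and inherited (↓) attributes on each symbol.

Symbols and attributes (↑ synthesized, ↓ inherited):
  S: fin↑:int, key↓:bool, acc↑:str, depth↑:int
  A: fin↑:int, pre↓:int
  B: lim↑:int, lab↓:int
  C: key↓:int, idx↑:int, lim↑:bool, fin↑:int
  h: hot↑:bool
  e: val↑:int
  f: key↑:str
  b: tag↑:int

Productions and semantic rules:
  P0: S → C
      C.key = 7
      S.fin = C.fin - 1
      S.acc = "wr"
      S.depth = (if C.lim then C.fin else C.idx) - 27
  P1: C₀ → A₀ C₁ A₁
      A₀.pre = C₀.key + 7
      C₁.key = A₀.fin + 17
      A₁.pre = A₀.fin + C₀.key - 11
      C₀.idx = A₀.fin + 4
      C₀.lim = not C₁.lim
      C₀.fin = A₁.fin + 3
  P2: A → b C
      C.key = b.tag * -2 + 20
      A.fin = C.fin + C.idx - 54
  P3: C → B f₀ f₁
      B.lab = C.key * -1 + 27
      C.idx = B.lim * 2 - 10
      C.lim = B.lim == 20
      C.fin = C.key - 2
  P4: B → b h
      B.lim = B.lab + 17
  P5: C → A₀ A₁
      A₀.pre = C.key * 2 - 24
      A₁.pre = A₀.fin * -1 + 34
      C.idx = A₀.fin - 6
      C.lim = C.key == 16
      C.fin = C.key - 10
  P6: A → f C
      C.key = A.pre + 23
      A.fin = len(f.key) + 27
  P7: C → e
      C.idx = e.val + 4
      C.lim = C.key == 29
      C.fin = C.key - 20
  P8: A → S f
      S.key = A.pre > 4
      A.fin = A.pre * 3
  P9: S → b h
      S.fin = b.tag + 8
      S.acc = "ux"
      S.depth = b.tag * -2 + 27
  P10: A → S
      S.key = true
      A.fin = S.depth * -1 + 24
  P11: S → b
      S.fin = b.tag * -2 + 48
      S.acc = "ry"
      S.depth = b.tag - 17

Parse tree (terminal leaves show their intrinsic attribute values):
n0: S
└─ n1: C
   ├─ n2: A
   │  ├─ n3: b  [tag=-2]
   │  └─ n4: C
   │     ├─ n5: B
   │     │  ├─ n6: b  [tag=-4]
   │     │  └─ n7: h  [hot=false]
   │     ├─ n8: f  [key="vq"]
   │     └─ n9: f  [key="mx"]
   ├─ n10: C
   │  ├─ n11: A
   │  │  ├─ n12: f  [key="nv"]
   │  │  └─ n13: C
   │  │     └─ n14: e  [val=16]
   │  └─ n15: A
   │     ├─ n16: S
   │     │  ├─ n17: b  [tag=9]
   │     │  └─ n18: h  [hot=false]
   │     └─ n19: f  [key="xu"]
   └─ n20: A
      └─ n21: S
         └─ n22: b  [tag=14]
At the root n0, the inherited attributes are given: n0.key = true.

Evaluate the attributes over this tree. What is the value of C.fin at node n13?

9

1. n0.key = true  [given at root]
2. n1.key = 7  [7]
3. n2.pre = 14  [C₀.key + 7]
4. n3.tag = -2  [terminal]
5. n4.key = 24  [b.tag * -2 + 20]
6. n5.lab = 3  [C.key * -1 + 27]
7. n6.tag = -4  [terminal]
8. n7.hot = false  [terminal]
9. n5.lim = 20  [B.lab + 17]
10. n8.key = "vq"  [terminal]
11. n9.key = "mx"  [terminal]
12. n4.idx = 30  [B.lim * 2 - 10]
13. n4.lim = true  [B.lim == 20]
14. n4.fin = 22  [C.key - 2]
15. n2.fin = -2  [C.fin + C.idx - 54]
16. n10.key = 15  [A₀.fin + 17]
17. n11.pre = 6  [C.key * 2 - 24]
18. n12.key = "nv"  [terminal]
19. n13.key = 29  [A.pre + 23]
20. n14.val = 16  [terminal]
21. n13.idx = 20  [e.val + 4]
22. n13.lim = true  [C.key == 29]
23. n13.fin = 9  [C.key - 20]
24. n11.fin = 29  [len(f.key) + 27]
25. n15.pre = 5  [A₀.fin * -1 + 34]
26. n16.key = true  [A.pre > 4]
27. n17.tag = 9  [terminal]
28. n18.hot = false  [terminal]
29. n16.fin = 17  [b.tag + 8]
30. n16.acc = "ux"  ["ux"]
31. n16.depth = 9  [b.tag * -2 + 27]
32. n19.key = "xu"  [terminal]
33. n15.fin = 15  [A.pre * 3]
34. n10.idx = 23  [A₀.fin - 6]
35. n10.lim = false  [C.key == 16]
36. n10.fin = 5  [C.key - 10]
37. n20.pre = -6  [A₀.fin + C₀.key - 11]
38. n21.key = true  [true]
39. n22.tag = 14  [terminal]
40. n21.fin = 20  [b.tag * -2 + 48]
41. n21.acc = "ry"  ["ry"]
42. n21.depth = -3  [b.tag - 17]
43. n20.fin = 27  [S.depth * -1 + 24]
44. n1.idx = 2  [A₀.fin + 4]
45. n1.lim = true  [not C₁.lim]
46. n1.fin = 30  [A₁.fin + 3]
47. n0.fin = 29  [C.fin - 1]
48. n0.acc = "wr"  ["wr"]
49. n0.depth = 3  [(if C.lim then C.fin else C.idx) - 27]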